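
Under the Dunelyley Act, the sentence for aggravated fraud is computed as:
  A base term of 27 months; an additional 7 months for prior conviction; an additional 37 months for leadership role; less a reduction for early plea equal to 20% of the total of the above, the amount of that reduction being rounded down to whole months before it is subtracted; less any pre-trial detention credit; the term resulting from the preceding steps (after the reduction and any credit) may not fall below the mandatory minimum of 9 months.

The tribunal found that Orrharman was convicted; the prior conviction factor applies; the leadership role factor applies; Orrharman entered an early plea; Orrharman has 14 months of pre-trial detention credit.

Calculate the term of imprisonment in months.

43 months

Prior conviction enhancement: +7 months
Leadership role enhancement: +37 months
Adjusted term: 27 months + 7 months + 37 months = 71 months
Early plea reduction: 20% of 71 months = 14 months (rounded down)
After reduction: 71 − 14 = 57 months
Less pre-trial detention credit: 57 months − 14 months = 43 months
Minimum 9 months: 43 months meets the minimum, no increase.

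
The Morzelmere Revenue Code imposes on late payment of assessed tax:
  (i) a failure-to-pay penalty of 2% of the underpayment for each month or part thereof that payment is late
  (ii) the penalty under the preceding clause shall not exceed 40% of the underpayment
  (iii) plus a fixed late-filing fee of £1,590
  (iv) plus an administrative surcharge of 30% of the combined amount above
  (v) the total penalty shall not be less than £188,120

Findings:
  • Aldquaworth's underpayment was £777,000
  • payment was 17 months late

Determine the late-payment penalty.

£345,501

Accrued rate: 2% × 17 = 34%, capped at 40% → 34%
Failure-to-pay penalty: 34% of £777,000 = £264,180
Penalty before surcharge: £264,180 + £1,590 = £265,770
Administrative surcharge: 30% of £265,770 = £79,731
Total penalty: £265,770 + £79,731 = £345,501
Minimum £188,120: £345,501 meets the minimum, no increase.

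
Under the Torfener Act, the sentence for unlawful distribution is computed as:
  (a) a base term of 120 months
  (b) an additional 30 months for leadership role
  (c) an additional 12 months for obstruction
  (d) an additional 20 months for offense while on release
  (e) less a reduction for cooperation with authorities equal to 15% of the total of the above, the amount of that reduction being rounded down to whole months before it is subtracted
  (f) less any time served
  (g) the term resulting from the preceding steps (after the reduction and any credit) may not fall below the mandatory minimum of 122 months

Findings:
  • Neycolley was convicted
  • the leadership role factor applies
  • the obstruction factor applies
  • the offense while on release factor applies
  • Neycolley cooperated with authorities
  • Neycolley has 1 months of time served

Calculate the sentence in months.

154 months

Leadership role enhancement: +30 months
Obstruction enhancement: +12 months
Offense while on release enhancement: +20 months
Adjusted term: 120 months + 30 months + 12 months + 20 months = 182 months
Cooperation with authorities reduction: 15% of 182 months = 27 months (rounded down)
After reduction: 182 − 27 = 155 months
Less time served: 155 months − 1 months = 154 months
Minimum 122 months: 154 months meets the minimum, no increase.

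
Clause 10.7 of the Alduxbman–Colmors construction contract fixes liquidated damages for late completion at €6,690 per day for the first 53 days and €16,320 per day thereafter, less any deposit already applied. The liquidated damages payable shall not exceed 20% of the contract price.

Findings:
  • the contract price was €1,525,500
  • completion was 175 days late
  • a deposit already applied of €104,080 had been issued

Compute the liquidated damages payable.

€305,100

First 53 days: 53 × €6,690 = €354,570
Remaining days: (175 − 53) × €16,320 = €1,991,040
Accrued per-day damages: €354,570 + €1,991,040 = €2,345,610
Less deposit already applied: €2,345,610 − €104,080 = €2,241,530
Cap: 20% of €1,525,500 = €305,100
Cap at €305,100: €2,241,530 exceeds the cap → €305,100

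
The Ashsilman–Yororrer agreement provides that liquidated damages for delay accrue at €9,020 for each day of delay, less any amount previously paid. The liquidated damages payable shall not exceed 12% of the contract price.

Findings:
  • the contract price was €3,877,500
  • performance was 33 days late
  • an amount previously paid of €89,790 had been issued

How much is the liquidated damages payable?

€207,870

Per-day damages: 33 × €9,020 = €297,660
Less amount previously paid: €297,660 − €89,790 = €207,870
Cap: 12% of €3,877,500 = €465,300
Cap at €465,300: €207,870 is within the cap, no reduction.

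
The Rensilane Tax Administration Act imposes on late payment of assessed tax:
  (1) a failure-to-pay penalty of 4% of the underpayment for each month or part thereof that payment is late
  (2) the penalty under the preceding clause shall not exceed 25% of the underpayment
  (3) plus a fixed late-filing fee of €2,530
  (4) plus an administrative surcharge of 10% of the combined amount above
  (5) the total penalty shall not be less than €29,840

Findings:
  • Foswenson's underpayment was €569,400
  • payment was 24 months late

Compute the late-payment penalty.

€159,368

Accrued rate: 4% × 24 = 96%, capped at 25% → 25%
Failure-to-pay penalty: 25% of €569,400 = €142,350
Penalty before surcharge: €142,350 + €2,530 = €144,880
Administrative surcharge: 10% of €144,880 = €14,488
Total penalty: €144,880 + €14,488 = €159,368
Minimum €29,840: €159,368 meets the minimum, no increase.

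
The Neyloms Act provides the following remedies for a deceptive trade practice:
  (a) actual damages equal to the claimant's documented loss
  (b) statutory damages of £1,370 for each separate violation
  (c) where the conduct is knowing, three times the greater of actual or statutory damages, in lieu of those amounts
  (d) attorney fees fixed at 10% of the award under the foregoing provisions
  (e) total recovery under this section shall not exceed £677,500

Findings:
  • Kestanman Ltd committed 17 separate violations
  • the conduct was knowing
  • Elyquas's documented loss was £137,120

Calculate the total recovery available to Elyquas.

Total recovery: £452,496

Statutory damages: 17 × £1,370 = £23,290
Greater of actual damages (£137,120) or statutory damages (£23,290): £137,120
Trebled: 3 × £137,120 = £411,360
Attorney fees: 10% of £411,360 = £41,136
Total before cap: £411,360 + £41,136 = £452,496
Cap at £677,500: £452,496 is within the cap, no reduction.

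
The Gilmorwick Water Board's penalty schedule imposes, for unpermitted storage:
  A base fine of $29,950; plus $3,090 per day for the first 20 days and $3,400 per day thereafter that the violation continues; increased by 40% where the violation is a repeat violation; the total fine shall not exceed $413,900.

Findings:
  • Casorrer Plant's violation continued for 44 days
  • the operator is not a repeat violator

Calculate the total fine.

$173,350

First 20 days: 20 × $3,090 = $61,800
Remaining days: (44 − 20) × $3,400 = $81,600
Per-day component: $61,800 + $81,600 = $143,400
Base plus per-day: $29,950 + $143,400 = $173,350
The operator is not a repeat violator: no 40% increase.
Cap at $413,900: $173,350 is within the cap, no reduction.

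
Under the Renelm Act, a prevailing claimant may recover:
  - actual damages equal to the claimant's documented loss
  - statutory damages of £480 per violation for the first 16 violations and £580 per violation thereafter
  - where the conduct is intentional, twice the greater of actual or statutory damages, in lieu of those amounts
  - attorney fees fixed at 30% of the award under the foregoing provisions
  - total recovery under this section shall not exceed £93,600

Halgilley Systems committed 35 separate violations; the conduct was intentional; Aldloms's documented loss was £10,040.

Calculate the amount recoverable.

First 16 violations: 16 × £480 = £7,680
Remaining violations: (35 − 16) × £580 = £11,020
Statutory damages: £7,680 + £11,020 = £18,700
Greater of actual damages (£10,040) or statutory damages (£18,700): £18,700
Doubled: 2 × £18,700 = £37,400
Attorney fees: 30% of £37,400 = £11,220
Total before cap: £37,400 + £11,220 = £48,620
Cap at £93,600: £48,620 is within the cap, no reduction.

£48,620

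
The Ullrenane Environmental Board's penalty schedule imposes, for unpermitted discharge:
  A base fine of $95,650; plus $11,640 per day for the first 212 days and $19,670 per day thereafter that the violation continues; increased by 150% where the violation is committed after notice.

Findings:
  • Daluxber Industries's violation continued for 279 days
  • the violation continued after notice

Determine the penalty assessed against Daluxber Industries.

First 212 days: 212 × $11,640 = $2,467,680
Remaining days: (279 − 212) × $19,670 = $1,317,890
Per-day component: $2,467,680 + $1,317,890 = $3,785,570
Base plus per-day: $95,650 + $3,785,570 = $3,881,220
Enhancement: 150% of $3,881,220 = $5,821,830
Enhanced fine: $3,881,220 + $5,821,830 = $9,703,050

$9,703,050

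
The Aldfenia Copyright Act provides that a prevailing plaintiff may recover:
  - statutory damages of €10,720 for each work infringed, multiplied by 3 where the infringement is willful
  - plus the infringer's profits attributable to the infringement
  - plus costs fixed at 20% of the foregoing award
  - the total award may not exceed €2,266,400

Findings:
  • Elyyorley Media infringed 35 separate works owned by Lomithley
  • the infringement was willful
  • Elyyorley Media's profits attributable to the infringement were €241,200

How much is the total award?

Award: €1,640,160

Statutory damages: 35 × €10,720 = €375,200
Trebled: 3 × €375,200 = €1,125,600
Combined award: €1,125,600 + €241,200 = €1,366,800
Costs: 20% of €1,366,800 = €273,360
Award plus costs: €1,366,800 + €273,360 = €1,640,160
Cap at €2,266,400: €1,640,160 is within the cap, no reduction.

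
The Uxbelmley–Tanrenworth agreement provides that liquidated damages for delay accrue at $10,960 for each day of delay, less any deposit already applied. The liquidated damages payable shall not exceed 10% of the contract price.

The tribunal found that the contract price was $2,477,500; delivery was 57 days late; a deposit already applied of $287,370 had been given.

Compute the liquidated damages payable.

$247,750

Per-day damages: 57 × $10,960 = $624,720
Less deposit already applied: $624,720 − $287,370 = $337,350
Cap: 10% of $2,477,500 = $247,750
Cap at $247,750: $337,350 exceeds the cap → $247,750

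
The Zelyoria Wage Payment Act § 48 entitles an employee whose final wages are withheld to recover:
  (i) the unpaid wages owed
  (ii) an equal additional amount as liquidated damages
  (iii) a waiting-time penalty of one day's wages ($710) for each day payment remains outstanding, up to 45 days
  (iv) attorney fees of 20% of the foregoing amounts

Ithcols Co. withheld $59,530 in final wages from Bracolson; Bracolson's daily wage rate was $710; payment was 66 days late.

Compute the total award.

Liquidated damages (equal amount): $59,530
Penalty days: min(66, 45) = 45
Waiting-time penalty: 45 × $710 = $31,950
Subtotal: $59,530 + $59,530 + $31,950 = $151,010
Attorney fees: 20% of $151,010 = $30,202
Total award: $151,010 + $30,202 = $181,212

$181,212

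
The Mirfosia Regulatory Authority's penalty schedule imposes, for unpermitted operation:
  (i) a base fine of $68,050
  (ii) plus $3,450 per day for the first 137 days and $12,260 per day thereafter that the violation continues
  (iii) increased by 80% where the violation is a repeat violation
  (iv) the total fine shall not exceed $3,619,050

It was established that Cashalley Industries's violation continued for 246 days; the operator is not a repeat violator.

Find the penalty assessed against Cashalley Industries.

$1,877,040

First 137 days: 137 × $3,450 = $472,650
Remaining days: (246 − 137) × $12,260 = $1,336,340
Per-day component: $472,650 + $1,336,340 = $1,808,990
Base plus per-day: $68,050 + $1,808,990 = $1,877,040
The operator is not a repeat violator: no 80% increase.
Cap at $3,619,050: $1,877,040 is within the cap, no reduction.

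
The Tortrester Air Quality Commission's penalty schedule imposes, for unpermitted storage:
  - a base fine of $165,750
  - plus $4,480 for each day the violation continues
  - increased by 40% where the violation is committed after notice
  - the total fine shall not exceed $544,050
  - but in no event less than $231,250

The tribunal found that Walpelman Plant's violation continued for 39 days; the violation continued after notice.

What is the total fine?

Per-day component: 39 × $4,480 = $174,720
Base plus per-day: $165,750 + $174,720 = $340,470
Enhancement: 40% of $340,470 = $136,188
Enhanced fine: $340,470 + $136,188 = $476,658
Cap at $544,050: $476,658 is within the cap, no reduction.
Minimum $231,250: $476,658 meets the minimum, no increase.

$476,658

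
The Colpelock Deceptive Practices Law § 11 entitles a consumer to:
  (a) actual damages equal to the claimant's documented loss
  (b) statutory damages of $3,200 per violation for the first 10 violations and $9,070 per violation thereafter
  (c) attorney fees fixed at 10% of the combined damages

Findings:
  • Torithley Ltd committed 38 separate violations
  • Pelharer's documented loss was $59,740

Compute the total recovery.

First 10 violations: 10 × $3,200 = $32,000
Remaining violations: (38 − 10) × $9,070 = $253,960
Statutory damages: $32,000 + $253,960 = $285,960
Combined damages: $59,740 + $285,960 = $345,700
Attorney fees: 10% of $345,700 = $34,570
Total recovery: $345,700 + $34,570 = $380,270

Total recovery: $380,270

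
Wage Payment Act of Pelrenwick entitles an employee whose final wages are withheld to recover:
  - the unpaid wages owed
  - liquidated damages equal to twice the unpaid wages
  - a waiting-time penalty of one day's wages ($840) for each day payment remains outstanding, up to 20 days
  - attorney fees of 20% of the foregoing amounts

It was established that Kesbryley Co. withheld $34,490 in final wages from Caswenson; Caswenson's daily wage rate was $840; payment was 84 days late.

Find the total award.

$144,324

Doubled: 2 × $34,490 = $68,980
Penalty days: min(84, 20) = 20
Waiting-time penalty: 20 × $840 = $16,800
Subtotal: $34,490 + $68,980 + $16,800 = $120,270
Attorney fees: 20% of $120,270 = $24,054
Total award: $120,270 + $24,054 = $144,324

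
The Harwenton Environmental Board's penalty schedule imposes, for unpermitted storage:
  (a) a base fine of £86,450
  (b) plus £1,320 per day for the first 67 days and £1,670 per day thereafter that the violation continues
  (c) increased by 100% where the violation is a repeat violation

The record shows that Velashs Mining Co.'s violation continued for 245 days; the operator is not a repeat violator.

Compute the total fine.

First 67 days: 67 × £1,320 = £88,440
Remaining days: (245 − 67) × £1,670 = £297,260
Per-day component: £88,440 + £297,260 = £385,700
Base plus per-day: £86,450 + £385,700 = £472,150
The operator is not a repeat violator: no 100% increase.

£472,150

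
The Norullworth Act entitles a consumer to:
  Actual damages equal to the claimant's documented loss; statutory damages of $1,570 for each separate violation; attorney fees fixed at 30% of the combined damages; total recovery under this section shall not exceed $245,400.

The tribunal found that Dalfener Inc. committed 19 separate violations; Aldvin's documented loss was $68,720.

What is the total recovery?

$128,115

Statutory damages: 19 × $1,570 = $29,830
Combined damages: $68,720 + $29,830 = $98,550
Attorney fees: 30% of $98,550 = $29,565
Total before cap: $98,550 + $29,565 = $128,115
Cap at $245,400: $128,115 is within the cap, no reduction.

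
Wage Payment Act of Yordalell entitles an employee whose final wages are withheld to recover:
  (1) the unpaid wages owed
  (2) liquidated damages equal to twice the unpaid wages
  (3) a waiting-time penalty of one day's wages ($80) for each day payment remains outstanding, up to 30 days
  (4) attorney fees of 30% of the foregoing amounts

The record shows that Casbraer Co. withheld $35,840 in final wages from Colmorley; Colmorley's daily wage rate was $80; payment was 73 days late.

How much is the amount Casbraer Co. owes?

Doubled: 2 × $35,840 = $71,680
Penalty days: min(73, 30) = 30
Waiting-time penalty: 30 × $80 = $2,400
Subtotal: $35,840 + $71,680 + $2,400 = $109,920
Attorney fees: 30% of $109,920 = $32,976
Total award: $109,920 + $32,976 = $142,896

$142,896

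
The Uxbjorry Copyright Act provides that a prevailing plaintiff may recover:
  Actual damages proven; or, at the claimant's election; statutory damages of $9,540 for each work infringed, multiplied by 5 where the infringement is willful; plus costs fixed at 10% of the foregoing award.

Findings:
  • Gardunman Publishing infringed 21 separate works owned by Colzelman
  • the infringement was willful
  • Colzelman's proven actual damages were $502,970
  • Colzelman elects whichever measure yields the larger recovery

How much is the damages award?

Statutory damages: 21 × $9,540 = $200,340
Multiplied by 5: 5 × $200,340 = $1,001,700
Greater of actual damages ($502,970) or enhanced statutory damages ($1,001,700): $1,001,700
Costs: 10% of $1,001,700 = $100,170
Award plus costs: $1,001,700 + $100,170 = $1,101,870

$1,101,870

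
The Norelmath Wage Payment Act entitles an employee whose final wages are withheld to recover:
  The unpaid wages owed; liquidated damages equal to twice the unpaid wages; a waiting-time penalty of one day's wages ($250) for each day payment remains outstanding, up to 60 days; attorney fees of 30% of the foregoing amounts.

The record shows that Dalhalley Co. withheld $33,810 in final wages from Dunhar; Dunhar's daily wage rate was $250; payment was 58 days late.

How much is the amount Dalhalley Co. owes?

Doubled: 2 × $33,810 = $67,620
Penalty days: min(58, 60) = 58
Waiting-time penalty: 58 × $250 = $14,500
Subtotal: $33,810 + $67,620 + $14,500 = $115,930
Attorney fees: 30% of $115,930 = $34,779
Total award: $115,930 + $34,779 = $150,709

$150,709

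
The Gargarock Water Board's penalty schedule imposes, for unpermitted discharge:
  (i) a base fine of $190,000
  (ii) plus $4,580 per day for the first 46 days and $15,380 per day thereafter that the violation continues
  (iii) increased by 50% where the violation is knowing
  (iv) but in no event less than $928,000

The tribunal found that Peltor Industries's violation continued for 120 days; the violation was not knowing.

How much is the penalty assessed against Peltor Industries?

Civil penalty: $1,538,800

First 46 days: 46 × $4,580 = $210,680
Remaining days: (120 − 46) × $15,380 = $1,138,120
Per-day component: $210,680 + $1,138,120 = $1,348,800
Base plus per-day: $190,000 + $1,348,800 = $1,538,800
The violation was not knowing: no 50% increase.
Minimum $928,000: $1,538,800 meets the minimum, no increase.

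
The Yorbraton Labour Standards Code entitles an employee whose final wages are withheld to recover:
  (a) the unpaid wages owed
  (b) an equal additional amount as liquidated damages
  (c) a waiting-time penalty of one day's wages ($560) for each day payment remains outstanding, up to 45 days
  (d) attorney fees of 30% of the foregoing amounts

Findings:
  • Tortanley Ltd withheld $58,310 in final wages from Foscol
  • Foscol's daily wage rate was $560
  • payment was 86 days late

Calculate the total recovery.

Liquidated damages (equal amount): $58,310
Penalty days: min(86, 45) = 45
Waiting-time penalty: 45 × $560 = $25,200
Subtotal: $58,310 + $58,310 + $25,200 = $141,820
Attorney fees: 30% of $141,820 = $42,546
Total award: $141,820 + $42,546 = $184,366

$184,366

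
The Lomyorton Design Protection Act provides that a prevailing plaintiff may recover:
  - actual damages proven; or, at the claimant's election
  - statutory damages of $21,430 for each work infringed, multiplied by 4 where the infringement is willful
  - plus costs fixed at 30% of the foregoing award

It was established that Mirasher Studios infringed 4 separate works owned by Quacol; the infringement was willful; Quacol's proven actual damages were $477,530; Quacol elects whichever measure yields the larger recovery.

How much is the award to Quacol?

$620,789

Statutory damages: 4 × $21,430 = $85,720
Multiplied by 4: 4 × $85,720 = $342,880
Greater of actual damages ($477,530) or enhanced statutory damages ($342,880): $477,530
Costs: 30% of $477,530 = $143,259
Award plus costs: $477,530 + $143,259 = $620,789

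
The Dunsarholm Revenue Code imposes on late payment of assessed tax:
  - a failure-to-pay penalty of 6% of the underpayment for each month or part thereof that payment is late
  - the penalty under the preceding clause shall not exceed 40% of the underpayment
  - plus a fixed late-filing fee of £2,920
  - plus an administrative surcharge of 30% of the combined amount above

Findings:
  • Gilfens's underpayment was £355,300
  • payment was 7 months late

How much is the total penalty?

£188,552

Accrued rate: 6% × 7 = 42%, capped at 40% → 40%
Failure-to-pay penalty: 40% of £355,300 = £142,120
Penalty before surcharge: £142,120 + £2,920 = £145,040
Administrative surcharge: 30% of £145,040 = £43,512
Total penalty: £145,040 + £43,512 = £188,552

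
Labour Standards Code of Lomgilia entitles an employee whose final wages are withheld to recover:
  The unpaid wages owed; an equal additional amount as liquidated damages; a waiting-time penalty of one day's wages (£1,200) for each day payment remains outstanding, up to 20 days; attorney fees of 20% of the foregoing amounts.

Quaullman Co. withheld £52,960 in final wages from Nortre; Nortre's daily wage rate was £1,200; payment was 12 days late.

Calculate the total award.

Liquidated damages (equal amount): £52,960
Penalty days: min(12, 20) = 12
Waiting-time penalty: 12 × £1,200 = £14,400
Subtotal: £52,960 + £52,960 + £14,400 = £120,320
Attorney fees: 20% of £120,320 = £24,064
Total award: £120,320 + £24,064 = £144,384

£144,384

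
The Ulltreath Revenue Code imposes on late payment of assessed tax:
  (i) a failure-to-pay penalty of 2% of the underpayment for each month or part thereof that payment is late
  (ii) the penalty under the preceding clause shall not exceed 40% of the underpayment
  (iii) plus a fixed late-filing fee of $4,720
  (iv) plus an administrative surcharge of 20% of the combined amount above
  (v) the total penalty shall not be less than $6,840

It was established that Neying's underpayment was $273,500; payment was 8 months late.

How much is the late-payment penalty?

Accrued rate: 2% × 8 = 16%, capped at 40% → 16%
Failure-to-pay penalty: 16% of $273,500 = $43,760
Penalty before surcharge: $43,760 + $4,720 = $48,480
Administrative surcharge: 20% of $48,480 = $9,696
Total penalty: $48,480 + $9,696 = $58,176
Minimum $6,840: $58,176 meets the minimum, no increase.

$58,176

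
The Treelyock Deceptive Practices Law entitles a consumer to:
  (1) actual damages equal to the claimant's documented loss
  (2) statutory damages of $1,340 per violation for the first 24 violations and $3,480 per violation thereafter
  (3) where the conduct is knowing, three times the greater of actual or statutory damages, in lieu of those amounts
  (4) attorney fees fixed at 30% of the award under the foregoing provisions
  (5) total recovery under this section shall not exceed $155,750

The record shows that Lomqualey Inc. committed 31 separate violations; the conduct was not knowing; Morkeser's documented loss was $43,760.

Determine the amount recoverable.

First 24 violations: 24 × $1,340 = $32,160
Remaining violations: (31 − 24) × $3,480 = $24,360
Statutory damages: $32,160 + $24,360 = $56,520
Conduct not knowing: the in-lieu enhancement does not apply.
Actual plus statutory damages: $43,760 + $56,520 = $100,280
Attorney fees: 30% of $100,280 = $30,084
Total before cap: $100,280 + $30,084 = $130,364
Cap at $155,750: $130,364 is within the cap, no reduction.

$130,364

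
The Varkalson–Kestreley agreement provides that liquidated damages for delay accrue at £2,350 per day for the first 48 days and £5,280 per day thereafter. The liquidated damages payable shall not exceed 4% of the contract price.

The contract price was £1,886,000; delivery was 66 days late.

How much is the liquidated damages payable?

First 48 days: 48 × £2,350 = £112,800
Remaining days: (66 − 48) × £5,280 = £95,040
Accrued per-day damages: £112,800 + £95,040 = £207,840
Cap: 4% of £1,886,000 = £75,440
Cap at £75,440: £207,840 exceeds the cap → £75,440

£75,440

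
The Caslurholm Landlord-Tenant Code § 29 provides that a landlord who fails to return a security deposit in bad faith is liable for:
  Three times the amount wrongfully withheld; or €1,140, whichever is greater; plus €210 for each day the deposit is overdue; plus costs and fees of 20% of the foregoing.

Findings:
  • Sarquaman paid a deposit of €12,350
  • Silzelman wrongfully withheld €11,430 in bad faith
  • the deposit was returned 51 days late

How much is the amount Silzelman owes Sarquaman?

Trebled: 3 × €11,430 = €34,290
Minimum €1,140: €34,290 meets the minimum, no increase.
Late-return penalty: 51 × €210 = €10,710
Damages plus late penalty: €34,290 + €10,710 = €45,000
Costs and fees: 20% of €45,000 = €9,000
Total recovery: €45,000 + €9,000 = €54,000

€54,000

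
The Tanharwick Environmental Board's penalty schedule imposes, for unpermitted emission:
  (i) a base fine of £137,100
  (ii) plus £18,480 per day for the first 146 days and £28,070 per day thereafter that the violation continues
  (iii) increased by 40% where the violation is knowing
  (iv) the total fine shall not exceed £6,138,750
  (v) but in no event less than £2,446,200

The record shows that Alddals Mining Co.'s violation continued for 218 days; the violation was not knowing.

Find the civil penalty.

£4,856,220

First 146 days: 146 × £18,480 = £2,698,080
Remaining days: (218 − 146) × £28,070 = £2,021,040
Per-day component: £2,698,080 + £2,021,040 = £4,719,120
Base plus per-day: £137,100 + £4,719,120 = £4,856,220
The violation was not knowing: no 40% increase.
Cap at £6,138,750: £4,856,220 is within the cap, no reduction.
Minimum £2,446,200: £4,856,220 meets the minimum, no increase.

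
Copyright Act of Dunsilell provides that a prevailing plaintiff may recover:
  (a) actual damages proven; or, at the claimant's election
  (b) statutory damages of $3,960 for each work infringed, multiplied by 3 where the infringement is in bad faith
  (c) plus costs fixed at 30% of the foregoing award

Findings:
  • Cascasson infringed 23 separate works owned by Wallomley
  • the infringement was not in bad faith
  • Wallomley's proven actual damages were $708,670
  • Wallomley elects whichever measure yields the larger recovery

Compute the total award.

Statutory damages: 23 × $3,960 = $91,080
Infringement not in bad faith: no ×3 enhancement.
Greater of actual damages ($708,670) or statutory damages ($91,080): $708,670
Costs: 30% of $708,670 = $212,601
Award plus costs: $708,670 + $212,601 = $921,271

$921,271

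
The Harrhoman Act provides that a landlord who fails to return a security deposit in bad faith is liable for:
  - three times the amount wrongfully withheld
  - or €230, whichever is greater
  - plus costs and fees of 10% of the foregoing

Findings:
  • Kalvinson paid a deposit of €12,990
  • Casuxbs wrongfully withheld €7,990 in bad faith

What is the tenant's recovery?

€26,367

Trebled: 3 × €7,990 = €23,970
Minimum €230: €23,970 meets the minimum, no increase.
Costs and fees: 10% of €23,970 = €2,397
Total recovery: €23,970 + €2,397 = €26,367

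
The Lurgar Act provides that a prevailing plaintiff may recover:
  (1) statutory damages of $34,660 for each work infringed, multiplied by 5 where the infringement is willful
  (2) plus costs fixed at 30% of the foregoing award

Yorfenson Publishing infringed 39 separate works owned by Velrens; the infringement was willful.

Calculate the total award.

Statutory damages: 39 × $34,660 = $1,351,740
Multiplied by 5: 5 × $1,351,740 = $6,758,700
Costs: 30% of $6,758,700 = $2,027,610
Award plus costs: $6,758,700 + $2,027,610 = $8,786,310

$8,786,310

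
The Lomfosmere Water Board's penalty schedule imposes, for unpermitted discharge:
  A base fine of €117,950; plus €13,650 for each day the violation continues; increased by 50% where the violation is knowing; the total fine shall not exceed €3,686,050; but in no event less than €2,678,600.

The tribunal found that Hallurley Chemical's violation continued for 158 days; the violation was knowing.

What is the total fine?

€3,411,975

Per-day component: 158 × €13,650 = €2,156,700
Base plus per-day: €117,950 + €2,156,700 = €2,274,650
Enhancement: 50% of €2,274,650 = €1,137,325
Enhanced fine: €2,274,650 + €1,137,325 = €3,411,975
Cap at €3,686,050: €3,411,975 is within the cap, no reduction.
Minimum €2,678,600: €3,411,975 meets the minimum, no increase.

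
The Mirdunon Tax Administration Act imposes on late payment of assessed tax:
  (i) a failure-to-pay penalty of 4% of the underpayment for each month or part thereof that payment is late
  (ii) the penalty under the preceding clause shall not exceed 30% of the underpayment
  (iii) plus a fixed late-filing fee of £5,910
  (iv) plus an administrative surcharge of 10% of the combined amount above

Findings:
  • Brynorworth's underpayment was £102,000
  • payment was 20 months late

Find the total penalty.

Penalty: £40,161

Accrued rate: 4% × 20 = 80%, capped at 30% → 30%
Failure-to-pay penalty: 30% of £102,000 = £30,600
Penalty before surcharge: £30,600 + £5,910 = £36,510
Administrative surcharge: 10% of £36,510 = £3,651
Total penalty: £36,510 + £3,651 = £40,161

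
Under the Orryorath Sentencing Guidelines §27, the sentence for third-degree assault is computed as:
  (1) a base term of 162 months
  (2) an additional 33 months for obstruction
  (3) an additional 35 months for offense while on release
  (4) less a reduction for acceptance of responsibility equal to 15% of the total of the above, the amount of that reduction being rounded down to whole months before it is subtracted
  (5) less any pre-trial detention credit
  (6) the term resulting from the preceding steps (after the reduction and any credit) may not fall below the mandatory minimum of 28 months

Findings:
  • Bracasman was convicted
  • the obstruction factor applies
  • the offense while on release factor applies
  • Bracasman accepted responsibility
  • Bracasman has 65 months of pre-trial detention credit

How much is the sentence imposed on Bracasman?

131 months

Obstruction enhancement: +33 months
Offense while on release enhancement: +35 months
Adjusted term: 162 months + 33 months + 35 months = 230 months
Acceptance of responsibility reduction: 15% of 230 months = 34 months (rounded down)
After reduction: 230 − 34 = 196 months
Less pre-trial detention credit: 196 months − 65 months = 131 months
Minimum 28 months: 131 months meets the minimum, no increase.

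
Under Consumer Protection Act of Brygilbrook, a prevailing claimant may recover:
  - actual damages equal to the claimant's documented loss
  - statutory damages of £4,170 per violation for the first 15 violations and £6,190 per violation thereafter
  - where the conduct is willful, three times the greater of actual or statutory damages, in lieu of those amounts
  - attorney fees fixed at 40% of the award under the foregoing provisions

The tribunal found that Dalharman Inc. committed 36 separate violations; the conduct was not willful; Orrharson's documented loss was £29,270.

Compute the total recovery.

First 15 violations: 15 × £4,170 = £62,550
Remaining violations: (36 − 15) × £6,190 = £129,990
Statutory damages: £62,550 + £129,990 = £192,540
Conduct not willful: the in-lieu enhancement does not apply.
Actual plus statutory damages: £29,270 + £192,540 = £221,810
Attorney fees: 40% of £221,810 = £88,724
Total recovery: £221,810 + £88,724 = £310,534

£310,534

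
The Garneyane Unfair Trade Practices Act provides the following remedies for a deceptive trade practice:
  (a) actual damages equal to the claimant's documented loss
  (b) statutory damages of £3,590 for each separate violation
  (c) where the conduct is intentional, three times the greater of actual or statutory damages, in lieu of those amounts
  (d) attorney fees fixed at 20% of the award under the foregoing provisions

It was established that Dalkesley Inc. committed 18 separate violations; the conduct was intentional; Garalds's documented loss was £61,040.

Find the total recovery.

Statutory damages: 18 × £3,590 = £64,620
Greater of actual damages (£61,040) or statutory damages (£64,620): £64,620
Trebled: 3 × £64,620 = £193,860
Attorney fees: 20% of £193,860 = £38,772
Total recovery: £193,860 + £38,772 = £232,632

Total recovery: £232,632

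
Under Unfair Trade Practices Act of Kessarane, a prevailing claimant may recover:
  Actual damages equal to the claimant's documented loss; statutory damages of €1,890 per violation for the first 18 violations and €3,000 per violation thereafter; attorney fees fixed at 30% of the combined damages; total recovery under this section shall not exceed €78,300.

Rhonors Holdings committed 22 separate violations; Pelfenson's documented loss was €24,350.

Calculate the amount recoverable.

€78,300

First 18 violations: 18 × €1,890 = €34,020
Remaining violations: (22 − 18) × €3,000 = €12,000
Statutory damages: €34,020 + €12,000 = €46,020
Combined damages: €24,350 + €46,020 = €70,370
Attorney fees: 30% of €70,370 = €21,111
Total before cap: €70,370 + €21,111 = €91,481
Cap at €78,300: €91,481 exceeds the cap → €78,300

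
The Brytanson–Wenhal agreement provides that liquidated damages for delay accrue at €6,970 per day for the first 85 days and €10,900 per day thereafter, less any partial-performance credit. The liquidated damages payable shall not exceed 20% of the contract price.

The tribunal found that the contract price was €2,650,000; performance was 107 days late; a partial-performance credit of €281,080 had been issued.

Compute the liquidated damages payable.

€530,000

First 85 days: 85 × €6,970 = €592,450
Remaining days: (107 − 85) × €10,900 = €239,800
Accrued per-day damages: €592,450 + €239,800 = €832,250
Less partial-performance credit: €832,250 − €281,080 = €551,170
Cap: 20% of €2,650,000 = €530,000
Cap at €530,000: €551,170 exceeds the cap → €530,000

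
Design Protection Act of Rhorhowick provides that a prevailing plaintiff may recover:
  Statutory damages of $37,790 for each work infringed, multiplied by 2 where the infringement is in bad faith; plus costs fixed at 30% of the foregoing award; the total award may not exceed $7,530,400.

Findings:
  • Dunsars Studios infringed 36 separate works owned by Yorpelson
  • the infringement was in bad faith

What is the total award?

$3,537,144

Statutory damages: 36 × $37,790 = $1,360,440
Doubled: 2 × $1,360,440 = $2,720,880
Costs: 30% of $2,720,880 = $816,264
Award plus costs: $2,720,880 + $816,264 = $3,537,144
Cap at $7,530,400: $3,537,144 is within the cap, no reduction.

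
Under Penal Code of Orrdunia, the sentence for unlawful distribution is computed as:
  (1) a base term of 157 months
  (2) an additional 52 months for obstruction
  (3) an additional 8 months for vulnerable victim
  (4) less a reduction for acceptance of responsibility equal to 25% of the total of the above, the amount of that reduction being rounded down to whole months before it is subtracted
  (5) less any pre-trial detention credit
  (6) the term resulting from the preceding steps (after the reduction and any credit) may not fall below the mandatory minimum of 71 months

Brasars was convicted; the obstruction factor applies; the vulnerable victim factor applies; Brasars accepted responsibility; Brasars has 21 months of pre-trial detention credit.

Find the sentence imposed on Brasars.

Sentence: 142 months

Obstruction enhancement: +52 months
Vulnerable victim enhancement: +8 months
Adjusted term: 157 months + 52 months + 8 months = 217 months
Acceptance of responsibility reduction: 25% of 217 months = 54 months (rounded down)
After reduction: 217 − 54 = 163 months
Less pre-trial detention credit: 163 months − 21 months = 142 months
Minimum 71 months: 142 months meets the minimum, no increase.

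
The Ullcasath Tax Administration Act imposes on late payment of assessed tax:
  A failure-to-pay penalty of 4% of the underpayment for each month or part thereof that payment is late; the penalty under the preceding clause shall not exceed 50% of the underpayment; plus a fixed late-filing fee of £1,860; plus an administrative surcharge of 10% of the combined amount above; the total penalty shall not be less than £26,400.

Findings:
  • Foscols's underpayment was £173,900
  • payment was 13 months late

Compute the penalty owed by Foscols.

Accrued rate: 4% × 13 = 52%, capped at 50% → 50%
Failure-to-pay penalty: 50% of £173,900 = £86,950
Penalty before surcharge: £86,950 + £1,860 = £88,810
Administrative surcharge: 10% of £88,810 = £8,881
Total penalty: £88,810 + £8,881 = £97,691
Minimum £26,400: £97,691 meets the minimum, no increase.

£97,691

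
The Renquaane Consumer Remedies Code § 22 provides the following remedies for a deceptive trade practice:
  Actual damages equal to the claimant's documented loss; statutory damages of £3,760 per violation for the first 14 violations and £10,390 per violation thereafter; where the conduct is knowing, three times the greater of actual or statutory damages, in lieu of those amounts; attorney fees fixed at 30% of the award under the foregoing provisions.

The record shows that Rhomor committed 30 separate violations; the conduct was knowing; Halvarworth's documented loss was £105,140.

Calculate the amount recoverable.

Total recovery: £853,632

First 14 violations: 14 × £3,760 = £52,640
Remaining violations: (30 − 14) × £10,390 = £166,240
Statutory damages: £52,640 + £166,240 = £218,880
Greater of actual damages (£105,140) or statutory damages (£218,880): £218,880
Trebled: 3 × £218,880 = £656,640
Attorney fees: 30% of £656,640 = £196,992
Total recovery: £656,640 + £196,992 = £853,632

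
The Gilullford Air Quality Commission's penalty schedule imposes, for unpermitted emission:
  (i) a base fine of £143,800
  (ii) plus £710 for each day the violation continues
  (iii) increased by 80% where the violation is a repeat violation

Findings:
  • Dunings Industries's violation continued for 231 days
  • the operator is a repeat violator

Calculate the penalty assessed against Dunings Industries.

Per-day component: 231 × £710 = £164,010
Base plus per-day: £143,800 + £164,010 = £307,810
Enhancement: 80% of £307,810 = £246,248
Enhanced fine: £307,810 + £246,248 = £554,058

Civil penalty: £554,058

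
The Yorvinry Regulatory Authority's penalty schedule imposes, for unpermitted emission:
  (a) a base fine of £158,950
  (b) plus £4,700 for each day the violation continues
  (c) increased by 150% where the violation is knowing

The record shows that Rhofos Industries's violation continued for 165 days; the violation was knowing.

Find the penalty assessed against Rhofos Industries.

Per-day component: 165 × £4,700 = £775,500
Base plus per-day: £158,950 + £775,500 = £934,450
Enhancement: 150% of £934,450 = £1,401,675
Enhanced fine: £934,450 + £1,401,675 = £2,336,125

Civil penalty: £2,336,125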